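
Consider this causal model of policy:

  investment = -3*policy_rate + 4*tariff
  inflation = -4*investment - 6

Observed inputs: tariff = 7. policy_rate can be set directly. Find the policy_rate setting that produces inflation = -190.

Substituting into the investment equation gives investment = -3*policy_rate + 28.
Substituting into the inflation equation gives inflation = 12*policy_rate - 118.
Solve 12*policy_rate - 118 = -190: policy_rate = (-190 + 118) / 12 = -6.

policy_rate = -6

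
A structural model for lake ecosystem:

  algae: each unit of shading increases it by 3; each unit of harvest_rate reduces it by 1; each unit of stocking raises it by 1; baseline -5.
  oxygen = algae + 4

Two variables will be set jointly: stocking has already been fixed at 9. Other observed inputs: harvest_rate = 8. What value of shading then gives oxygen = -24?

With stocking held at 9:
Substituting into the algae equation gives algae = 3*shading - 4.
This gives oxygen = 3*shading.
Solve 3*shading = -24: shading = -24 / 3 = -8.

shading = -8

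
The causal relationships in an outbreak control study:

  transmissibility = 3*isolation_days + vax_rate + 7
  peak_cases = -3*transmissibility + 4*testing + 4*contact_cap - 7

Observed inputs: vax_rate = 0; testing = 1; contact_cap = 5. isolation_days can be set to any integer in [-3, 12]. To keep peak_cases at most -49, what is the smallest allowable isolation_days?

isolation_days = 5

Substituting into the transmissibility equation gives transmissibility = 3*isolation_days + 7.
So peak_cases = -9*isolation_days - 4.
Require -9*isolation_days - 4 ≤ -49, so isolation_days ≥ 5.
The smallest integer in [-3, 12] satisfying this is 5.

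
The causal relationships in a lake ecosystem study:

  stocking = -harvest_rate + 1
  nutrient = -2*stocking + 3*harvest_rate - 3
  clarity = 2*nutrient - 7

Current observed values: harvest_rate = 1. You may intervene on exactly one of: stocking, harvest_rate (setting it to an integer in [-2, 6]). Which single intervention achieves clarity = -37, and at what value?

set harvest_rate = -2

Intervening on stocking: clarity = -4*stocking - 7. Reaching -37 requires stocking = 15/2, not an integer.
Intervening on harvest_rate: with other inputs at their observed values, clarity = 10*harvest_rate - 17. Solving for -37 gives harvest_rate = -2, within [-2, 6].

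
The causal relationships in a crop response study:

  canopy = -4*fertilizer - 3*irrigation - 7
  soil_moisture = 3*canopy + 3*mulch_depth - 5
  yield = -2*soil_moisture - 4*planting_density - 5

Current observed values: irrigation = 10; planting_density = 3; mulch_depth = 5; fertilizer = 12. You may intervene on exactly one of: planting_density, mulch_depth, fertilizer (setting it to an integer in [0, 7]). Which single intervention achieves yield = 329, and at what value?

set fertilizer = 6

Intervening on planting_density: yield = -4*planting_density + 485. Reaching 329 requires planting_density = 39, outside [0, 7].
Intervening on mulch_depth: yield = -6*mulch_depth + 503. Reaching 329 requires mulch_depth = 29, outside [0, 7].
Intervening on fertilizer: with other inputs at their observed values, yield = 24*fertilizer + 185. Solving for 329 gives fertilizer = 6, within [0, 7].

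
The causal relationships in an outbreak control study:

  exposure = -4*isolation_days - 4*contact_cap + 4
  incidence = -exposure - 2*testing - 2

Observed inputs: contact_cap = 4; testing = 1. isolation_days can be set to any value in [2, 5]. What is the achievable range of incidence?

Substituting into the exposure equation gives exposure = -4*isolation_days - 12.
This gives incidence = 4*isolation_days + 8.
Linear in isolation_days, so extremes are at the endpoints: isolation_days = 2 gives incidence = 16; isolation_days = 5 gives incidence = 28.

16 to 28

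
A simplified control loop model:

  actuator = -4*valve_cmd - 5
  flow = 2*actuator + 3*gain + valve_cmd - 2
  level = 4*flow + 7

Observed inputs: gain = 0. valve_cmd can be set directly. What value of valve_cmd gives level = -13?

valve_cmd = -1

Substituting into the flow equation gives flow = -7*valve_cmd - 12.
So level = -28*valve_cmd - 41.
Solve -28*valve_cmd - 41 = -13: valve_cmd = (-13 + 41) / -28 = -1.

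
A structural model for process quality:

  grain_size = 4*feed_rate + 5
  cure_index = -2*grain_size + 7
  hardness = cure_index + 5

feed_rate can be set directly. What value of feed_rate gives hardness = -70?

feed_rate = 9

Substituting into the cure_index equation gives cure_index = -8*feed_rate - 3.
This gives hardness = -8*feed_rate + 2.
Solve -8*feed_rate + 2 = -70: feed_rate = (-70 - 2) / -8 = 9.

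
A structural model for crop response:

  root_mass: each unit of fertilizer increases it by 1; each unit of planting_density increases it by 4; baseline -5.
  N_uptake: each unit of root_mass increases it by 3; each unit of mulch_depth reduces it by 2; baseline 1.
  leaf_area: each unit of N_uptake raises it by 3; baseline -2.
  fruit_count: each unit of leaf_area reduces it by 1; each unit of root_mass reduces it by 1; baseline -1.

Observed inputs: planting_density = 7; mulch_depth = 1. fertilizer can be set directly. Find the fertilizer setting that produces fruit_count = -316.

Substituting into the root_mass equation gives root_mass = fertilizer + 23.
Substituting into the N_uptake equation gives N_uptake = 3*fertilizer + 68.
This gives leaf_area = 9*fertilizer + 202.
Substituting into the fruit_count equation gives fruit_count = -10*fertilizer - 226.
Solve -10*fertilizer - 226 = -316: fertilizer = (-316 + 226) / -10 = 9.

fertilizer = 9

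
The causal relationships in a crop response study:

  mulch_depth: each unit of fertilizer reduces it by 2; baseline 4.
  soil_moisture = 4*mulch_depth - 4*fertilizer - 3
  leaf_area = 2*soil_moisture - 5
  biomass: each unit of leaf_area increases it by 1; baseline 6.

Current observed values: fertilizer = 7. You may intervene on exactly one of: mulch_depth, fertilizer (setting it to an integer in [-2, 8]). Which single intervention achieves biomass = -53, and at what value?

Intervening on mulch_depth: with other inputs at their observed values, biomass = 8*mulch_depth - 61. Solving for -53 gives mulch_depth = 1, within [-2, 8].
Intervening on fertilizer: biomass = -24*fertilizer + 27. Reaching -53 requires fertilizer = 10/3, not an integer.

set mulch_depth = 1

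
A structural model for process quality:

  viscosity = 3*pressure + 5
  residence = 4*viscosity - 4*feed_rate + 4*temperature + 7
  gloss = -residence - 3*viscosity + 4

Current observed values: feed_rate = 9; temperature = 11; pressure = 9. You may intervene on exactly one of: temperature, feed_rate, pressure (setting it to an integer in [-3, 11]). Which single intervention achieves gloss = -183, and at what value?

set temperature = -2

Intervening on temperature: with other inputs at their observed values, gloss = -4*temperature - 191. Solving for -183 gives temperature = -2, within [-3, 11].
Intervening on feed_rate: gloss = 4*feed_rate - 271. Reaching -183 requires feed_rate = 22, outside [-3, 11].
Intervening on pressure: gloss = -21*pressure - 46. Reaching -183 requires pressure = 137/21, not an integer.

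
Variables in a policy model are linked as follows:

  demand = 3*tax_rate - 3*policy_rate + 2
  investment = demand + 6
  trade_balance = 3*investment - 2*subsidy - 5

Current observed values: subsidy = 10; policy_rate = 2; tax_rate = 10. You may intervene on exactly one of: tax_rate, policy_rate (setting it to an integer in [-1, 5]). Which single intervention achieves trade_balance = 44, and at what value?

Intervening on tax_rate: trade_balance = 9*tax_rate - 19. Reaching 44 requires tax_rate = 7, outside [-1, 5].
Intervening on policy_rate: with other inputs at their observed values, trade_balance = -9*policy_rate + 89. Solving for 44 gives policy_rate = 5, within [-1, 5].

set policy_rate = 5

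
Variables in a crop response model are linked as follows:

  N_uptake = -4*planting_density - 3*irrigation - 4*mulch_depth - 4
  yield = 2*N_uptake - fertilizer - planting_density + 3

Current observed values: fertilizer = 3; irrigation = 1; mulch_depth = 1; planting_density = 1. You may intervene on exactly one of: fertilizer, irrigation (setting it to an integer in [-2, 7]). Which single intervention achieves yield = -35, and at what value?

set fertilizer = 7

Intervening on fertilizer: with other inputs at their observed values, yield = -fertilizer - 28. Solving for -35 gives fertilizer = 7, within [-2, 7].
Intervening on irrigation: yield = -6*irrigation - 25. Reaching -35 requires irrigation = 5/3, not an integer.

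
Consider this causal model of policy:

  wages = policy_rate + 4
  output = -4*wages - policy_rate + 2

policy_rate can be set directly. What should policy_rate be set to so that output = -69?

policy_rate = 11

Substituting into the output equation gives output = -5*policy_rate - 14.
Solve -5*policy_rate - 14 = -69: policy_rate = (-69 + 14) / -5 = 11.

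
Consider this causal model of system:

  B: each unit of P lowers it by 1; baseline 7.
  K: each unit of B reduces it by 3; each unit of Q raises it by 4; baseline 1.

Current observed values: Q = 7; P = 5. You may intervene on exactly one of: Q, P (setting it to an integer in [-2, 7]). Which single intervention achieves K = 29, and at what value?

Intervening on Q: K = 4*Q - 5. Reaching 29 requires Q = 17/2, not an integer.
Intervening on P: with other inputs at their observed values, K = 3*P + 8. Solving for 29 gives P = 7, within [-2, 7].

set P = 7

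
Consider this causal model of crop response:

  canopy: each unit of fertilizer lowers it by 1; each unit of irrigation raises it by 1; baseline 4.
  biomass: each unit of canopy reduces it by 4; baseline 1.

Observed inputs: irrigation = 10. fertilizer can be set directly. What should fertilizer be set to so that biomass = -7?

Substituting into the canopy equation gives canopy = -fertilizer + 14.
So biomass = 4*fertilizer - 55.
Solve 4*fertilizer - 55 = -7: fertilizer = (-7 + 55) / 4 = 12.

fertilizer = 12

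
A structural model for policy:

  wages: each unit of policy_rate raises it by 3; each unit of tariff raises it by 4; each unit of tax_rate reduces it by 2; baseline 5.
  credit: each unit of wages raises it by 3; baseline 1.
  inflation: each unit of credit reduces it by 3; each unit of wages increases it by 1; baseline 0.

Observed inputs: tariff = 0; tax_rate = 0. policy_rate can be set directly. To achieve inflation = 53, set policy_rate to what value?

Substituting into the wages equation gives wages = 3*policy_rate + 5.
Substituting into the credit equation gives credit = 9*policy_rate + 16.
Substituting into the inflation equation gives inflation = -24*policy_rate - 43.
Solve -24*policy_rate - 43 = 53: policy_rate = (53 + 43) / -24 = -4.

policy_rate = -4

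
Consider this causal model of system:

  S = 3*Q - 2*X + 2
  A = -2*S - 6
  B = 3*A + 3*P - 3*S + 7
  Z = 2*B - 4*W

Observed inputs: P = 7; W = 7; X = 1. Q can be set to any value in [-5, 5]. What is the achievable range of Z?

-278 to 262

Substituting into the S equation gives S = 3*Q.
Substituting into the A equation gives A = -6*Q - 6.
This gives B = -27*Q + 10.
Z becomes -54*Q - 8.
Linear in Q, so extremes are at the endpoints: Q = -5 gives Z = 262; Q = 5 gives Z = -278.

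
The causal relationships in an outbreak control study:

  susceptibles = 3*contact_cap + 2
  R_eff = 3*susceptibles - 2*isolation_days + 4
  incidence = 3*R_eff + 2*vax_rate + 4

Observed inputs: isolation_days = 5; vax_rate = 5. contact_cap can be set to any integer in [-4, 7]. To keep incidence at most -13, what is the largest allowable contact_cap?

contact_cap = -1

Substituting into the R_eff equation gives R_eff = 9*contact_cap.
Substituting into the incidence equation gives incidence = 27*contact_cap + 14.
Require 27*contact_cap + 14 ≤ -13, so contact_cap ≤ -1.
The largest integer in [-4, 7] satisfying this is -1.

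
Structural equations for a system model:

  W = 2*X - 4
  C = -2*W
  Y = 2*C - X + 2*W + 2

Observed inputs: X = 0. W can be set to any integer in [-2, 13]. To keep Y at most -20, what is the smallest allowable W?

Intervening on W fixes its value directly, overriding its dependence on X.
Substituting into the Y equation gives Y = -2*W + 2.
Require -2*W + 2 ≤ -20, so W ≥ 11.
The smallest integer in [-2, 13] satisfying this is 11.

W = 11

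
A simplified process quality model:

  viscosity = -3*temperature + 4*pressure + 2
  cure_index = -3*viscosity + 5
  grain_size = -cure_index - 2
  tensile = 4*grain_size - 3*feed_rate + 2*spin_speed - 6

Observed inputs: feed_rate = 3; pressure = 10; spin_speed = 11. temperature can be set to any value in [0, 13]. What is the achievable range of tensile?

Substituting into the viscosity equation gives viscosity = -3*temperature + 42.
Substituting into the cure_index equation gives cure_index = 9*temperature - 121.
So grain_size = -9*temperature + 119.
Substituting into the tensile equation gives tensile = -36*temperature + 483.
Linear in temperature, so extremes are at the endpoints: temperature = 0 gives tensile = 483; temperature = 13 gives tensile = 15.

15 to 483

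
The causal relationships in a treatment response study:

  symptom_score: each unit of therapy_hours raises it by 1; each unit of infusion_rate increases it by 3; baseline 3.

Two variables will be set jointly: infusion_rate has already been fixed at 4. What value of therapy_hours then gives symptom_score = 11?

therapy_hours = -4

With infusion_rate held at 4:
Substituting into the symptom_score equation gives symptom_score = therapy_hours + 15.
Solve therapy_hours + 15 = 11: therapy_hours = (11 - 15) / 1 = -4.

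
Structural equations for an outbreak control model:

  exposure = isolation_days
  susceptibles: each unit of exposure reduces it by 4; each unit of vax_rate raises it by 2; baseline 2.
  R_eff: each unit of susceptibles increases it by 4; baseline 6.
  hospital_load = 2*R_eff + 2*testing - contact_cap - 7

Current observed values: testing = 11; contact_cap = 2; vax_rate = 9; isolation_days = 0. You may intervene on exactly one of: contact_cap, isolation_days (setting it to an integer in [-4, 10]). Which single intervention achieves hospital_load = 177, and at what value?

set contact_cap = 10

Intervening on contact_cap: with other inputs at their observed values, hospital_load = -contact_cap + 187. Solving for 177 gives contact_cap = 10, within [-4, 10].
Intervening on isolation_days: hospital_load = -32*isolation_days + 185. Reaching 177 requires isolation_days = 1/4, not an integer.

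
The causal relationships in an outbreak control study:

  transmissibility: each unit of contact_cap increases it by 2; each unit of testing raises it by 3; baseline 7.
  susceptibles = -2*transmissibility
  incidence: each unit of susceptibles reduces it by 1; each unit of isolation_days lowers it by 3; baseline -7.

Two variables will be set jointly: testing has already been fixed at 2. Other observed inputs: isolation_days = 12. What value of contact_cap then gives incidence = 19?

With testing held at 2:
Substituting into the transmissibility equation gives transmissibility = 2*contact_cap + 13.
This gives susceptibles = -4*contact_cap - 26.
Substituting into the incidence equation gives incidence = 4*contact_cap - 17.
Solve 4*contact_cap - 17 = 19: contact_cap = (19 + 17) / 4 = 9.

contact_cap = 9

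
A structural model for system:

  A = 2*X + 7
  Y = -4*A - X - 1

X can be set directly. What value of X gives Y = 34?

Substituting into the Y equation gives Y = -9*X - 29.
Solve -9*X - 29 = 34: X = (34 + 29) / -9 = -7.

X = -7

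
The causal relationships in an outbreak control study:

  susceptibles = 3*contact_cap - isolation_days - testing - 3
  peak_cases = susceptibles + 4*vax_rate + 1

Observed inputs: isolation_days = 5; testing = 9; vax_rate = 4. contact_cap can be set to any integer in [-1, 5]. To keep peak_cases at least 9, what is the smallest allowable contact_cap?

contact_cap = 3

Substituting into the susceptibles equation gives susceptibles = 3*contact_cap - 17.
Substituting into the peak_cases equation gives peak_cases = 3*contact_cap.
Require 3*contact_cap ≥ 9, so contact_cap ≥ 3.
The smallest integer in [-1, 5] satisfying this is 3.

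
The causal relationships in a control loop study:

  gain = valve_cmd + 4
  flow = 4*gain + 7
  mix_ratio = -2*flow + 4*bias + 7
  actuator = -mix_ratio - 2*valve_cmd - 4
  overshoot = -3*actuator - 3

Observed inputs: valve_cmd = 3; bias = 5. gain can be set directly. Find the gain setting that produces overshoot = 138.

Intervening on gain fixes its value directly, overriding its dependence on valve_cmd.
Substituting into the mix_ratio equation gives mix_ratio = -8*gain + 13.
Substituting into the actuator equation gives actuator = 8*gain - 23.
Substituting into the overshoot equation gives overshoot = -24*gain + 66.
Solve -24*gain + 66 = 138: gain = (138 - 66) / -24 = -3.

gain = -3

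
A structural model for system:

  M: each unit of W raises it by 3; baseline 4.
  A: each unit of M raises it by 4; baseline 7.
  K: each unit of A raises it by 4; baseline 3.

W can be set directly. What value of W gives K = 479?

W = 8

Substituting into the A equation gives A = 12*W + 23.
So K = 48*W + 95.
Solve 48*W + 95 = 479: W = (479 - 95) / 48 = 8.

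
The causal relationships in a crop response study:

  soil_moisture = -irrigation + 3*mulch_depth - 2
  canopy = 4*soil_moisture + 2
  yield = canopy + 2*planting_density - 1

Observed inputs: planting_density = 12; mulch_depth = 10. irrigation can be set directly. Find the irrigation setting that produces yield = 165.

irrigation = -7

Substituting into the soil_moisture equation gives soil_moisture = -irrigation + 28.
Substituting into the canopy equation gives canopy = -4*irrigation + 114.
So yield = -4*irrigation + 137.
Solve -4*irrigation + 137 = 165: irrigation = (165 - 137) / -4 = -7.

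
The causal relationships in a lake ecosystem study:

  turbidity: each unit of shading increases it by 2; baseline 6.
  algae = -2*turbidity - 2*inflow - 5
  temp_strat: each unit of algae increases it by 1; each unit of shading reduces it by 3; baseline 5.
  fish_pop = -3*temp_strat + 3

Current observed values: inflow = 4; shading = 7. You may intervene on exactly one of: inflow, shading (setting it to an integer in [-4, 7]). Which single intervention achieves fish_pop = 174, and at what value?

Intervening on inflow: with other inputs at their observed values, fish_pop = 6*inflow + 186. Solving for 174 gives inflow = -2, within [-4, 7].
Intervening on shading: fish_pop = 21*shading + 63. Reaching 174 requires shading = 37/7, not an integer.

set inflow = -2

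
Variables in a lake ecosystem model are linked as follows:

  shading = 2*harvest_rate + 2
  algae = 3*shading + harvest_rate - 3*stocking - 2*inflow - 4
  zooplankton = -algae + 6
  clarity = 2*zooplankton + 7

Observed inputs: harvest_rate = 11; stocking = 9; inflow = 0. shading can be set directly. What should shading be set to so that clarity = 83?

Intervening on shading fixes its value directly, overriding its dependence on harvest_rate.
Substituting into the algae equation gives algae = 3*shading - 20.
zooplankton becomes -3*shading + 26.
clarity becomes -6*shading + 59.
Solve -6*shading + 59 = 83: shading = (83 - 59) / -6 = -4.

shading = -4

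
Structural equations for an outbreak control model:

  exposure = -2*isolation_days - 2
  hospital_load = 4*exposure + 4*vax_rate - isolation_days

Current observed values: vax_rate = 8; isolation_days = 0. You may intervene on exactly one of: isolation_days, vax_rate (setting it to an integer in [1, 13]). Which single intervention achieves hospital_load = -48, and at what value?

set isolation_days = 8

Intervening on isolation_days: with other inputs at their observed values, hospital_load = -9*isolation_days + 24. Solving for -48 gives isolation_days = 8, within [1, 13].
Intervening on vax_rate: hospital_load = 4*vax_rate - 8. Reaching -48 requires vax_rate = -10, outside [1, 13].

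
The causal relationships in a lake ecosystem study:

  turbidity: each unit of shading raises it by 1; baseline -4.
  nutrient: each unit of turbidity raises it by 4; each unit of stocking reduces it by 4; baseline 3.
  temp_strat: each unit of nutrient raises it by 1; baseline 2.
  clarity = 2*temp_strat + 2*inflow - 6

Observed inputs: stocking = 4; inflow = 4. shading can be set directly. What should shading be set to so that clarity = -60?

Substituting into the nutrient equation gives nutrient = 4*shading - 29.
Substituting into the temp_strat equation gives temp_strat = 4*shading - 27.
So clarity = 8*shading - 52.
Solve 8*shading - 52 = -60: shading = (-60 + 52) / 8 = -1.

shading = -1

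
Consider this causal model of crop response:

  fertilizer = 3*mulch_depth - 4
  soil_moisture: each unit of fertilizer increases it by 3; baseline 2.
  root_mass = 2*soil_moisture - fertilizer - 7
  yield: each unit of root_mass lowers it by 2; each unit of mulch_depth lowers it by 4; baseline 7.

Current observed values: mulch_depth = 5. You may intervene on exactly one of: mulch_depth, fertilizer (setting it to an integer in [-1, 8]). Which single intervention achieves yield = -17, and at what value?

Intervening on mulch_depth: yield = -34*mulch_depth + 53. Reaching -17 requires mulch_depth = 35/17, not an integer.
Intervening on fertilizer: with other inputs at their observed values, yield = -10*fertilizer - 7. Solving for -17 gives fertilizer = 1, within [-1, 8].

set fertilizer = 1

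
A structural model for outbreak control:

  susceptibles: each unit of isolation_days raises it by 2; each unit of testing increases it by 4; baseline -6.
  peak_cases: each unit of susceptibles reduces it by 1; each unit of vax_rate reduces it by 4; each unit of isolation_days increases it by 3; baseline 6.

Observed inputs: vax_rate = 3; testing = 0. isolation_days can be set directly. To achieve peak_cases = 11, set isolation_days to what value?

isolation_days = 11

Substituting into the susceptibles equation gives susceptibles = 2*isolation_days - 6.
This gives peak_cases = isolation_days.
Solve isolation_days = 11: isolation_days = 11 / 1 = 11.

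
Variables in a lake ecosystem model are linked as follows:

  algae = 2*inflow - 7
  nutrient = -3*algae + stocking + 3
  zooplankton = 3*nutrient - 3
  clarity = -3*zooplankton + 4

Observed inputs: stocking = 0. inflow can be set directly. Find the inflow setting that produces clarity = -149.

inflow = 1

Substituting into the nutrient equation gives nutrient = -6*inflow + 24.
This gives zooplankton = -18*inflow + 69.
Substituting into the clarity equation gives clarity = 54*inflow - 203.
Solve 54*inflow - 203 = -149: inflow = (-149 + 203) / 54 = 1.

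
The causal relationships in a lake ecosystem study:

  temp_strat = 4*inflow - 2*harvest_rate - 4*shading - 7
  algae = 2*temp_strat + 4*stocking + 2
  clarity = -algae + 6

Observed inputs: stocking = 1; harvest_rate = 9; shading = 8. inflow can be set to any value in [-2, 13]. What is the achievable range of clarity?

10 to 130

Substituting into the temp_strat equation gives temp_strat = 4*inflow - 57.
Substituting into the algae equation gives algae = 8*inflow - 108.
Substituting into the clarity equation gives clarity = -8*inflow + 114.
Linear in inflow, so extremes are at the endpoints: inflow = -2 gives clarity = 130; inflow = 13 gives clarity = 10.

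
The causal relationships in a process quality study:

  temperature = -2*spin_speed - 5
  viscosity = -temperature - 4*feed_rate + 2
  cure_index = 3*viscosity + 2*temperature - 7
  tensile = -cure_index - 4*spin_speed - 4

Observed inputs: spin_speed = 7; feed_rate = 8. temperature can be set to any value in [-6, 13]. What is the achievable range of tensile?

Intervening on temperature fixes its value directly, overriding its dependence on spin_speed.
Substituting into the viscosity equation gives viscosity = -temperature - 30.
This gives cure_index = -temperature - 97.
tensile becomes temperature + 65.
Linear in temperature, so extremes are at the endpoints: temperature = -6 gives tensile = 59; temperature = 13 gives tensile = 78.

59 to 78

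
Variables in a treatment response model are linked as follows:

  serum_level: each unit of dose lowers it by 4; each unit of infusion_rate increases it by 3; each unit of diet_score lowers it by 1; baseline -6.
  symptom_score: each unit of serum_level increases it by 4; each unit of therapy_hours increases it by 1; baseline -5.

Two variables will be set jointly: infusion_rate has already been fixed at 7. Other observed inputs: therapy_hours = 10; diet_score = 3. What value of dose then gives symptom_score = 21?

With infusion_rate held at 7:
Substituting into the serum_level equation gives serum_level = -4*dose + 12.
So symptom_score = -16*dose + 53.
Solve -16*dose + 53 = 21: dose = (21 - 53) / -16 = 2.

dose = 2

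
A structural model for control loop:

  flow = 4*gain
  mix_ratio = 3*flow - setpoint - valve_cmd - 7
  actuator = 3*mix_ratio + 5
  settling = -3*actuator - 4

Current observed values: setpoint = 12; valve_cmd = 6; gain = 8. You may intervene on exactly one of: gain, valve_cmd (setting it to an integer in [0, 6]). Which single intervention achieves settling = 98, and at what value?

set gain = 1

Intervening on gain: with other inputs at their observed values, settling = -108*gain + 206. Solving for 98 gives gain = 1, within [0, 6].
Intervening on valve_cmd: settling = 9*valve_cmd - 712. Reaching 98 requires valve_cmd = 90, outside [0, 6].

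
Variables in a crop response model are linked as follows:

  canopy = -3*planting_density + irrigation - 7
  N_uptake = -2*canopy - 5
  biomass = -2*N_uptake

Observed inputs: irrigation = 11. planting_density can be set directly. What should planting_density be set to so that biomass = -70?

Substituting into the canopy equation gives canopy = -3*planting_density + 4.
Substituting into the N_uptake equation gives N_uptake = 6*planting_density - 13.
Substituting into the biomass equation gives biomass = -12*planting_density + 26.
Solve -12*planting_density + 26 = -70: planting_density = (-70 - 26) / -12 = 8.

planting_density = 8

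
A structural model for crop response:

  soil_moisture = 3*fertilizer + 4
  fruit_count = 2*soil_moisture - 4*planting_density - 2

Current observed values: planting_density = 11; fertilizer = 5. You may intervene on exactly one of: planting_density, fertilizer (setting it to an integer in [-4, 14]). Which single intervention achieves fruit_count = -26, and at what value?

Intervening on planting_density: fruit_count = -4*planting_density + 36. Reaching -26 requires planting_density = 31/2, not an integer.
Intervening on fertilizer: with other inputs at their observed values, fruit_count = 6*fertilizer - 38. Solving for -26 gives fertilizer = 2, within [-4, 14].

set fertilizer = 2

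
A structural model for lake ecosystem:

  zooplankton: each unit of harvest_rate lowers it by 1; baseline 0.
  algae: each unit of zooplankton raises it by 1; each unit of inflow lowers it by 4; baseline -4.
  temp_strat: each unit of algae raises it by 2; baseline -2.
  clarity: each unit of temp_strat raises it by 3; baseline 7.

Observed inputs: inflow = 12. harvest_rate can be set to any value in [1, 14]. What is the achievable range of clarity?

-395 to -317

Substituting into the algae equation gives algae = -harvest_rate - 52.
temp_strat becomes -2*harvest_rate - 106.
clarity becomes -6*harvest_rate - 311.
Linear in harvest_rate, so extremes are at the endpoints: harvest_rate = 1 gives clarity = -317; harvest_rate = 14 gives clarity = -395.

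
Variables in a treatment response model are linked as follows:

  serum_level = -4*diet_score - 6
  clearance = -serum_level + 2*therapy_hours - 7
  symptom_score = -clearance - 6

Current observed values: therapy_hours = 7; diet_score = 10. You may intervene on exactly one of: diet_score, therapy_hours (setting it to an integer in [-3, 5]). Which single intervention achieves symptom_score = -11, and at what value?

set diet_score = -2

Intervening on diet_score: with other inputs at their observed values, symptom_score = -4*diet_score - 19. Solving for -11 gives diet_score = -2, within [-3, 5].
Intervening on therapy_hours: symptom_score = -2*therapy_hours - 45. Reaching -11 requires therapy_hours = -17, outside [-3, 5].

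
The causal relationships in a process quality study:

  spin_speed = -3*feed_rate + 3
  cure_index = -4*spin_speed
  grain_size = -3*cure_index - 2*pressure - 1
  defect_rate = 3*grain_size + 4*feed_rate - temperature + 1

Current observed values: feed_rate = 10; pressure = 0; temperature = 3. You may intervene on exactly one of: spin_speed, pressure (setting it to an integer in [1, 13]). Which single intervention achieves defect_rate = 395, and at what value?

Intervening on spin_speed: with other inputs at their observed values, defect_rate = 36*spin_speed + 35. Solving for 395 gives spin_speed = 10, within [1, 13].
Intervening on pressure: defect_rate = -6*pressure - 937. Reaching 395 requires pressure = -222, outside [1, 13].

set spin_speed = 10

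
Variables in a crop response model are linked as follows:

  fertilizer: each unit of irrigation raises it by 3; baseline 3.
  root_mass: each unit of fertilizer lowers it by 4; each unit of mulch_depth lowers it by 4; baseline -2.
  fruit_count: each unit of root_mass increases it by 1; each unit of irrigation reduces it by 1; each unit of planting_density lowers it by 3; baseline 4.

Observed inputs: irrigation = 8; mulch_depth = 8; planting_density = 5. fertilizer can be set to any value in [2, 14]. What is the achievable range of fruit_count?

Intervening on fertilizer fixes its value directly, overriding its dependence on irrigation.
Substituting into the root_mass equation gives root_mass = -4*fertilizer - 34.
Substituting into the fruit_count equation gives fruit_count = -4*fertilizer - 53.
Linear in fertilizer, so extremes are at the endpoints: fertilizer = 2 gives fruit_count = -61; fertilizer = 14 gives fruit_count = -109.

-109 to -61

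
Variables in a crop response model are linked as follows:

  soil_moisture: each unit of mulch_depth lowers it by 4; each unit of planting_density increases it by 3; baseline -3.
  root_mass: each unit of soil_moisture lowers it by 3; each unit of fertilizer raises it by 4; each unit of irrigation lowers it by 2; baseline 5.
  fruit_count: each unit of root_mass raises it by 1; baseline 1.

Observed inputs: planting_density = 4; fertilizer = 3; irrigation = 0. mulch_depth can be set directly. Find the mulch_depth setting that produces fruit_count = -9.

Substituting into the soil_moisture equation gives soil_moisture = -4*mulch_depth + 9.
Substituting into the root_mass equation gives root_mass = 12*mulch_depth - 10.
Substituting into the fruit_count equation gives fruit_count = 12*mulch_depth - 9.
Solve 12*mulch_depth - 9 = -9: mulch_depth = (-9 + 9) / 12 = 0.

mulch_depth = 0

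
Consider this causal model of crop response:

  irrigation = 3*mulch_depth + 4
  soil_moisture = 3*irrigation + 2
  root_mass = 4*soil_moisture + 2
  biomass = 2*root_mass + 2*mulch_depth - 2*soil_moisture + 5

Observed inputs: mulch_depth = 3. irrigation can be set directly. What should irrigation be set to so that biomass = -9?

Intervening on irrigation fixes its value directly, overriding its dependence on mulch_depth.
Substituting into the root_mass equation gives root_mass = 12*irrigation + 10.
biomass becomes 18*irrigation + 27.
Solve 18*irrigation + 27 = -9: irrigation = (-9 - 27) / 18 = -2.

irrigation = -2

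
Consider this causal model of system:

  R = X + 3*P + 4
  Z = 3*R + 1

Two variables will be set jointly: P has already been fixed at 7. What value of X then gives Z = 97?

X = 7

With P held at 7:
Substituting into the R equation gives R = X + 25.
This gives Z = 3*X + 76.
Solve 3*X + 76 = 97: X = (97 - 76) / 3 = 7.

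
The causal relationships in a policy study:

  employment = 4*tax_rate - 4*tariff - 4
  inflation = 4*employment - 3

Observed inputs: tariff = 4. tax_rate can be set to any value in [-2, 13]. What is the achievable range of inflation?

Substituting into the employment equation gives employment = 4*tax_rate - 20.
Substituting into the inflation equation gives inflation = 16*tax_rate - 83.
Linear in tax_rate, so extremes are at the endpoints: tax_rate = -2 gives inflation = -115; tax_rate = 13 gives inflation = 125.

-115 to 125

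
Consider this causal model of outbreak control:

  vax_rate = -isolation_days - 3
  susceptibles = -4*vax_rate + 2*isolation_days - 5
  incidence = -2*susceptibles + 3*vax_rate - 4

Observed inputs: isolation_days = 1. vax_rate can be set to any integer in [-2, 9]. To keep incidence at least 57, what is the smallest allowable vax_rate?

vax_rate = 5

Intervening on vax_rate fixes its value directly, overriding its dependence on isolation_days.
Substituting into the susceptibles equation gives susceptibles = -4*vax_rate - 3.
So incidence = 11*vax_rate + 2.
Require 11*vax_rate + 2 ≥ 57, so vax_rate ≥ 5.
The smallest integer in [-2, 9] satisfying this is 5.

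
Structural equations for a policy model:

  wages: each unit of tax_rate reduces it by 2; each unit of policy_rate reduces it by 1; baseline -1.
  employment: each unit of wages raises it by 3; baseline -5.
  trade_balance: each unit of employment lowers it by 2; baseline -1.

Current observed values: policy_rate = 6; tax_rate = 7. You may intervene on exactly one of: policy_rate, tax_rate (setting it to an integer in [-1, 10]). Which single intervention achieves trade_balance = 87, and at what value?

Intervening on policy_rate: trade_balance = 6*policy_rate + 99. Reaching 87 requires policy_rate = -2, outside [-1, 10].
Intervening on tax_rate: with other inputs at their observed values, trade_balance = 12*tax_rate + 51. Solving for 87 gives tax_rate = 3, within [-1, 10].

set tax_rate = 3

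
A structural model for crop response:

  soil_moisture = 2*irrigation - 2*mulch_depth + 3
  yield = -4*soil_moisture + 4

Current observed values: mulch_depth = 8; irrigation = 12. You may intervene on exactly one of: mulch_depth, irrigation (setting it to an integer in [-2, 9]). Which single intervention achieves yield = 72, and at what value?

Intervening on mulch_depth: yield = 8*mulch_depth - 104. Reaching 72 requires mulch_depth = 22, outside [-2, 9].
Intervening on irrigation: with other inputs at their observed values, yield = -8*irrigation + 56. Solving for 72 gives irrigation = -2, within [-2, 9].

set irrigation = -2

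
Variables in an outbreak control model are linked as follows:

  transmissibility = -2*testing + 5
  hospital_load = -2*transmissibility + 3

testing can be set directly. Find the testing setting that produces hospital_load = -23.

testing = -4

Substituting into the hospital_load equation gives hospital_load = 4*testing - 7.
Solve 4*testing - 7 = -23: testing = (-23 + 7) / 4 = -4.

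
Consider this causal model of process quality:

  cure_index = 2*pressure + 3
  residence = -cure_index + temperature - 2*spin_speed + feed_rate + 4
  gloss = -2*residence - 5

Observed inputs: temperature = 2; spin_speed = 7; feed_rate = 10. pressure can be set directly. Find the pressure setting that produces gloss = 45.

pressure = 12

Substituting into the residence equation gives residence = -2*pressure - 1.
Substituting into the gloss equation gives gloss = 4*pressure - 3.
Solve 4*pressure - 3 = 45: pressure = (45 + 3) / 4 = 12.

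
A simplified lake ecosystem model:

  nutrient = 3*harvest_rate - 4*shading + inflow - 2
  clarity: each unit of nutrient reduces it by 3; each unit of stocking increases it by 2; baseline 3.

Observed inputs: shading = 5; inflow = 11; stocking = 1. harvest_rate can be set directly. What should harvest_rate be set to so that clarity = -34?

harvest_rate = 8

Substituting into the nutrient equation gives nutrient = 3*harvest_rate - 11.
This gives clarity = -9*harvest_rate + 38.
Solve -9*harvest_rate + 38 = -34: harvest_rate = (-34 - 38) / -9 = 8.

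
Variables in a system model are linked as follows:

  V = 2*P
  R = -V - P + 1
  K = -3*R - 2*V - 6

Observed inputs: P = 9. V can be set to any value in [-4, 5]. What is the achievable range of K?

Intervening on V fixes its value directly, overriding its dependence on P.
Substituting into the R equation gives R = -V - 8.
This gives K = V + 18.
Linear in V, so extremes are at the endpoints: V = -4 gives K = 14; V = 5 gives K = 23.

14 to 23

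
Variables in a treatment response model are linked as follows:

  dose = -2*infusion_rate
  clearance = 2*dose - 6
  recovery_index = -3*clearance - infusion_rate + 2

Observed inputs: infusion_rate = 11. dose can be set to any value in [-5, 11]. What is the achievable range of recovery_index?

Intervening on dose fixes its value directly, overriding its dependence on infusion_rate.
Substituting into the recovery_index equation gives recovery_index = -6*dose + 9.
Linear in dose, so extremes are at the endpoints: dose = -5 gives recovery_index = 39; dose = 11 gives recovery_index = -57.

-57 to 39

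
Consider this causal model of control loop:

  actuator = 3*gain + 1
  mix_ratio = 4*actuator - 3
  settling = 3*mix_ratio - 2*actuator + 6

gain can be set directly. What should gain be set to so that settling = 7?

Substituting into the mix_ratio equation gives mix_ratio = 12*gain + 1.
settling becomes 30*gain + 7.
Solve 30*gain + 7 = 7: gain = (7 - 7) / 30 = 0.

gain = 0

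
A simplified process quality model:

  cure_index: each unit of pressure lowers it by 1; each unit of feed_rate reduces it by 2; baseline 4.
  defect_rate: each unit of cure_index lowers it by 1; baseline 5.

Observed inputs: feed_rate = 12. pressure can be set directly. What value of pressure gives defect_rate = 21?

pressure = -4

Substituting into the cure_index equation gives cure_index = -pressure - 20.
Substituting into the defect_rate equation gives defect_rate = pressure + 25.
Solve pressure + 25 = 21: pressure = (21 - 25) / 1 = -4.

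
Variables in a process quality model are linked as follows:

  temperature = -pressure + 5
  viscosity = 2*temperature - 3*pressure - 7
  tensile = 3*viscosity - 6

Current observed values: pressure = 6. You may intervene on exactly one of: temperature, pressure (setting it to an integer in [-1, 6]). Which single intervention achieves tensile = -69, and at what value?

set temperature = 2

Intervening on temperature: with other inputs at their observed values, tensile = 6*temperature - 81. Solving for -69 gives temperature = 2, within [-1, 6].
Intervening on pressure: tensile = -15*pressure + 3. Reaching -69 requires pressure = 24/5, not an integer.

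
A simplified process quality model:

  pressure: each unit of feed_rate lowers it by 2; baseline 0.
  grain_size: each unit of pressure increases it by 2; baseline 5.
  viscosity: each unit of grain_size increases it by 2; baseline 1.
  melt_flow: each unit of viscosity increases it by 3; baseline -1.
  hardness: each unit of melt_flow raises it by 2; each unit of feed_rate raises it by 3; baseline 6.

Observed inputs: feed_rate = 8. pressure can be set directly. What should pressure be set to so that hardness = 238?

Intervening on pressure fixes its value directly, overriding its dependence on feed_rate.
Substituting into the viscosity equation gives viscosity = 4*pressure + 11.
So melt_flow = 12*pressure + 32.
Substituting into the hardness equation gives hardness = 24*pressure + 94.
Solve 24*pressure + 94 = 238: pressure = (238 - 94) / 24 = 6.

pressure = 6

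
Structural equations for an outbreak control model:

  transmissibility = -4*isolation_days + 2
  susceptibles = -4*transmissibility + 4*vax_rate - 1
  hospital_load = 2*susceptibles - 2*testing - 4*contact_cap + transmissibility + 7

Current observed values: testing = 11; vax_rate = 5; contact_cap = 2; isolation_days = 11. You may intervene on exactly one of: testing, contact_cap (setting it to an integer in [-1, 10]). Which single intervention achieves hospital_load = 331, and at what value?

set testing = 0

Intervening on testing: with other inputs at their observed values, hospital_load = -2*testing + 331. Solving for 331 gives testing = 0, within [-1, 10].
Intervening on contact_cap: hospital_load = -4*contact_cap + 317. Reaching 331 requires contact_cap = -7/2, not an integer.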